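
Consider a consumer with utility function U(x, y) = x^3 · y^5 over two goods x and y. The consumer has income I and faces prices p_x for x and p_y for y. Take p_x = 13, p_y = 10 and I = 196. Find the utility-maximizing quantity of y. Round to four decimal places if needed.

Tangency: MRS = (3/5)·y/x = p_x/p_y.
Rearranging, p_y·y = (5/3)·p_x·x. Substituting into the budget gives p_x·x·(1 + (5/3)) = I.
Demand: x*(p_x,p_y,I) = 0.375·I/p_x and y* = 0.625·I/p_y.
At p_x=13, p_y=10, I=196: y* = 0.625·196/10 = 12.25.

y* = 12.25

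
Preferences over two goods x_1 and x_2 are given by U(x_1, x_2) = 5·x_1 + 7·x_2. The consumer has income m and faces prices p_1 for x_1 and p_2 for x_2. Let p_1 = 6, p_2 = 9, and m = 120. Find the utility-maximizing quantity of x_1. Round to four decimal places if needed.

x_1* = 20

Perfect substitutes: compare marginal utility per dollar. 5/p_1 vs 7/p_2 → 0.8333 vs 0.7778.
x_1 gives more utility per dollar, so spend all income on x_1: x_1* = m/p_1, x_2* = 0.
Numerically: x_1* = 20, x_2* = 0.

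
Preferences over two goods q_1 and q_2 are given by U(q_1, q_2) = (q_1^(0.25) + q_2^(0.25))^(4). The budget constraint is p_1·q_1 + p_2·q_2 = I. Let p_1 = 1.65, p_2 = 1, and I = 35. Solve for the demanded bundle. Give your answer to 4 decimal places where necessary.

q_1* = 9.7229, q_2* = 18.9572

MU_q_1 ∝ q_1^(-0.75), MU_q_2 ∝ q_2^(-0.75), so MRS = (q_2/q_1)^(0.75) = p_1/p_2.
Solve for the ratio: q_2/q_1 = [p_1/p_2]^(4/3).
Substitute q_2 = (q_2/q_1)·q_1 into the budget: q_1* = I/(p_1 + p_2·(q_2/q_1)).
Numerically q_2/q_1 = 1.949748, so q_1* = 35/(1.65 + 1·1.949748) = 9.7229 and q_2* = 1.949748·9.7229 = 18.9572.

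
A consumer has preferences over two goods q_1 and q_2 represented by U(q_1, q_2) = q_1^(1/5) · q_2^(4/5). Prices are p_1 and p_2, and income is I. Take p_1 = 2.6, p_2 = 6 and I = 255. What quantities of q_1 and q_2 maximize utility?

Demand: q_1*(p_1,p_2,I) = 0.2·I/p_1 and q_2* = 0.8·I/p_2.
At p_1=2.6, p_2=6, I=255: q_1* = 0.2·255/2.6 = 19.6154, q_2* = 34.

q_1* = 19.6154, q_2* = 34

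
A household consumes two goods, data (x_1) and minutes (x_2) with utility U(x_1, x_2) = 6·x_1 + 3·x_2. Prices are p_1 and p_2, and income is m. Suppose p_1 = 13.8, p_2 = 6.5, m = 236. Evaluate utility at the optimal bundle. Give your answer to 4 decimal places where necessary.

V = 108.9231

Perfect substitutes: compare marginal utility per dollar. 6/p_1 vs 3/p_2 → 0.4348 vs 0.4615.
x_2 gives more utility per dollar, so spend all income on x_2: x_2* = m/p_2, x_1* = 0.
Numerically: x_1* = 0, x_2* = 36.3077.
Utility at the optimum: U(0, 36.3077) = 108.9231.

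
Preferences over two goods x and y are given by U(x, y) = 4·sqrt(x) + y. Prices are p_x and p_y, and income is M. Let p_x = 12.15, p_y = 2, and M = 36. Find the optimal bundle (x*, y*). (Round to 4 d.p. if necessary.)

Set MRS = p_x/p_y: 2·x^(−1/2) = p_x/p_y.
Thus x* = (2·p_y/p_x)² — independent of M — with the rest of income spent on y.
Plugging in: x* = (2·2/12.15)² = 0.1084, y* = 17.3416.

x* = 0.1084, y* = 17.3416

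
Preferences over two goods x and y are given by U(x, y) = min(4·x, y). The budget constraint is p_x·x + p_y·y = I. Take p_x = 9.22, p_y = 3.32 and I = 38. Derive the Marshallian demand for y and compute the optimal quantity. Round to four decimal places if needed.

y* = 6.7556

Leontief preferences: the optimum is at the kink where x/1 = y/4, i.e. y = 4·x.
Budget: p_x·x + p_y·4·x = I, so (p_x + 4·p_y)·x = I.
Demand: x*(p_x,p_y,I) = I/(p_x + 4·p_y), y* = 4·I/(p_x + 4·p_y).
Here 9.22 + 4·3.32 = 22.5, giving y* = 6.7556.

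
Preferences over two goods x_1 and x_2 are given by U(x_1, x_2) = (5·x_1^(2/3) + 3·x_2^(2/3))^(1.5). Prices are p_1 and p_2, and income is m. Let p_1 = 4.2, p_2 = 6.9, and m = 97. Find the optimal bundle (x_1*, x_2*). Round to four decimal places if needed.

x_1* = 21.3839, x_2* = 1.0417

MU_x_1 ∝ 5·x_1^(-1/3), MU_x_2 ∝ 3·x_2^(-1/3), so MRS = (5/3)·(x_2/x_1)^(1/3) = p_1/p_2.
Hence x_2/x_1 = ((3/5)·p_1/p_2)^(1/(1/3)), i.e. raised to the 3 power.
With the ratio pinned down, the budget gives x_1* = m/(p_1 + p_2·(x_2/x_1)) and x_2* = (x_2/x_1)·x_1*.
Numerically x_2/x_1 = 0.048714, so x_1* = 97/(4.2 + 6.9·0.048714) = 21.3839 and x_2* = 0.048714·21.3839 = 1.0417.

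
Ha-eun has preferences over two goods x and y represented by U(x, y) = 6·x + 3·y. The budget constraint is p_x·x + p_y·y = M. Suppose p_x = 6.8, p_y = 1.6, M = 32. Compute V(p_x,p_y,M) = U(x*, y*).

Linear utility — the consumer picks whichever good has higher MU/price: 6/6.8 = 0.8824 vs 3/1.6 = 1.875.
y gives more utility per dollar, so spend all income on y: y* = M/p_y, x* = 0.
Numerically: x* = 0, y* = 20.
Utility at the optimum: U(0, 20) = 60.

V = 60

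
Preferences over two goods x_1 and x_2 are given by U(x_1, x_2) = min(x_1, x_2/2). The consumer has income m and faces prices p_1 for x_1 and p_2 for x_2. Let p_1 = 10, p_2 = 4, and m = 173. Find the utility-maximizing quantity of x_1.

x_1* = 9.6111

Demand: x_1*(p_1,p_2,m) = m/(p_1 + 2·p_2), x_2* = 2·m/(p_1 + 2·p_2).
Here 10 + 2·4 = 18, giving x_1* = 9.6111.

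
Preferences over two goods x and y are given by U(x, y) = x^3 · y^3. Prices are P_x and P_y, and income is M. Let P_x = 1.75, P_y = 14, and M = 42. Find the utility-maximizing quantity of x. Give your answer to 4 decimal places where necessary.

MU_x/MU_y = (3·y)/(3·x); tangency sets this equal to P_x/P_y.
So 3·P_y·y = 3·P_x·x; combined with the budget, a share 0.5 of income goes to x.
Demand: x*(P_x,P_y,M) = 0.5·M/P_x and y* = 0.5·M/P_y.
At P_x=1.75, P_y=14, M=42: x* = 0.5·42/1.75 = 12.

x* = 12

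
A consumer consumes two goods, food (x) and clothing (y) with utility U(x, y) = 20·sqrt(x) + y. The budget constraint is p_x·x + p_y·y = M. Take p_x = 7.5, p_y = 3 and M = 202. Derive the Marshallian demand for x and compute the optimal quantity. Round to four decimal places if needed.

MU_x = 10/√x, MU_y = 1. Tangency: 10/√x = p_x/p_y.
Thus x* = (10·p_y/p_x)² — independent of M — with the rest of income spent on y.
Plugging in: x* = (10·3/7.5)² = 16.

x* = 16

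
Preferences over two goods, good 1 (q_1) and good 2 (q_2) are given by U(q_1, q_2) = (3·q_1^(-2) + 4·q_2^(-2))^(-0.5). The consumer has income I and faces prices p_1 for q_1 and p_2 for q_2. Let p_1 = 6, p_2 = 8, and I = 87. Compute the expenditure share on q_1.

MRS = MU_q_1/MU_q_2 = (3/4)·(q_2/q_1)^(3). Set equal to p_1/p_2.
Hence q_2/q_1 = ((4/3)·p_1/p_2)^(1/(3)), i.e. raised to the 1/3 power.
With the ratio pinned down, the budget gives q_1* = I/(p_1 + p_2·(q_2/q_1)) and q_2* = (q_2/q_1)·q_1*.
Numerically q_2/q_1 = 1, so q_1* = 87/(6 + 8·1) = 6.2143 and q_2* = 1·6.2143 = 6.2143.
Expenditure on q_1: 6·6.2143 = 37.2857; share = 0.4286.

share on q_1 = 0.4286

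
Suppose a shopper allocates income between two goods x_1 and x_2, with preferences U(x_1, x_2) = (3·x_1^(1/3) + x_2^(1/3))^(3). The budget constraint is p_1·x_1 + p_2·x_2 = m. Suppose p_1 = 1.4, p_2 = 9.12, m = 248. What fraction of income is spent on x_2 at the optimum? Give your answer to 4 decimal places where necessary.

From the CES first-order condition, 3·(x_2/x_1)^(2/3) = p_1/p_2.
Hence x_2/x_1 = ((1/3)·p_1/p_2)^(1/(2/3)), i.e. raised to the 1.5 power.
With the ratio pinned down, the budget gives x_1* = m/(p_1 + p_2·(x_2/x_1)) and x_2* = (x_2/x_1)·x_1*.
Numerically x_2/x_1 = 0.011575, so x_1* = 248/(1.4 + 9.12·0.011575) = 164.7224 and x_2* = 0.011575·164.7224 = 1.9066.
Expenditure on x_2: 9.12·1.9066 = 17.3886; share = 0.0701.

share on x_2 = 0.0701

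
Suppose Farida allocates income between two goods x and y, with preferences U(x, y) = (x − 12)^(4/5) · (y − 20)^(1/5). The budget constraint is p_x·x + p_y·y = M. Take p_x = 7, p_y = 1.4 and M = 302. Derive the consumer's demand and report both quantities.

x* = 33.7143, y* = 47.1429

MRS = 4·(y−20)/(x−12). Tangency with p_x/p_y gives y−20 = (1/4)·(p_x/p_y)·(x−12).
Substituting into the budget: x* = 12 + 0.8·(M − 12·p_x − 20·p_y)/p_x, and y* = 20 + 0.2·(…)/p_y.
Discretionary income = 302 − 12·7 − 20·1.4 = 190; x* = 12 + 0.8·190/7 = 33.7143; y* = 20 + 0.2·190/1.4 = 47.1429.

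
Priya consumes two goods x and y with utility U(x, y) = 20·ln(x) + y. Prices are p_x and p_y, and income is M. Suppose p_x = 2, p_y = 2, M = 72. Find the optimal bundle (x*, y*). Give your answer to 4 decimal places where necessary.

x* = 20, y* = 16

Set MRS = p_x/p_y: (20/x)/1 = p_x/p_y.
So x*(p_x,p_y) = 20·p_y/p_x, independent of income; and y* = (M − 20·p_y)/p_y.
At the given prices: x* = 20·2/2 = 20, and y* = 16.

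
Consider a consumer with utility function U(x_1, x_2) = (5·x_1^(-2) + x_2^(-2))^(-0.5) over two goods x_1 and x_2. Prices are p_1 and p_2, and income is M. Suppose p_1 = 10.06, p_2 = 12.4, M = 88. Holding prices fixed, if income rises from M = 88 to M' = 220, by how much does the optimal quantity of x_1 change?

Numerically x_2/x_1 = 0.545425, so x_1* = 88/(10.06 + 12.4·0.545425) = 5.2308.
At M' = 220: x_1* = 13.0771. Change: 13.0771 − 5.2308 = 7.8463.

Δx_1* = 7.8463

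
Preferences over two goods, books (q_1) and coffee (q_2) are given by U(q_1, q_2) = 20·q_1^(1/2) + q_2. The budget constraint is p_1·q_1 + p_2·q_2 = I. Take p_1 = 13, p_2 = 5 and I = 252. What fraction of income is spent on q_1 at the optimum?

Set MRS = p_1/p_2: 10·q_1^(−1/2) = p_1/p_2.
Solve: √q_1 = 10·p_2/p_1, so q_1*(p_1,p_2) = (10·p_2/p_1)², and q_2* = (I − p_1·q_1*)/p_2.
Plugging in: q_1* = (10·5/13)² = 14.7929, q_2* = 11.9385.
Expenditure on q_1: 13·14.7929 = 192.3077; share = 0.7631.

share on q_1 = 0.7631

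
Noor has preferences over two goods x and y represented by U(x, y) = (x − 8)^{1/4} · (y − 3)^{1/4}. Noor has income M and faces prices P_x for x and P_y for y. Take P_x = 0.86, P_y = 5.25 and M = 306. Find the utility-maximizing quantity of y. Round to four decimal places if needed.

Substituting into the budget: x* = 8 + 0.5·(M − 8·P_x − 3·P_y)/P_x, and y* = 3 + 0.5·(…)/P_y.
Discretionary income = 306 − 8·0.86 − 3·5.25 = 283.37; y* = 3 + 0.5·283.37/5.25 = 29.9876.

y* = 29.9876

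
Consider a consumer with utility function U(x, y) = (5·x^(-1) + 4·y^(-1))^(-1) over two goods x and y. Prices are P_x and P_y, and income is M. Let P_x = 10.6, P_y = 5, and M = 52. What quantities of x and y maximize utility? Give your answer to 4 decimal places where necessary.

x* = 3.0389, y* = 3.9576

From the CES first-order condition, (5/4)·(y/x)^(2) = P_x/P_y.
Solve for the ratio: y/x = [(4/5)·P_x/P_y]^(0.5).
Substitute y = (y/x)·x into the budget: x* = M/(P_x + P_y·(y/x)).
Numerically y/x = 1.302306, so x* = 52/(10.6 + 5·1.302306) = 3.0389 and y* = 1.302306·3.0389 = 3.9576.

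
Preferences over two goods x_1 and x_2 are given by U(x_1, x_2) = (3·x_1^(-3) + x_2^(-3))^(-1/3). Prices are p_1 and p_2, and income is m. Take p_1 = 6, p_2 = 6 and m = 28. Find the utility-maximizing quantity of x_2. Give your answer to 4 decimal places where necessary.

MU_x_1 ∝ 3·x_1^(-4), MU_x_2 ∝ x_2^(-4), so MRS = 3·(x_2/x_1)^(4) = p_1/p_2.
Solve for the ratio: x_2/x_1 = [(1/3)·p_1/p_2]^(0.25).
Substitute x_2 = (x_2/x_1)·x_1 into the budget: x_1* = m/(p_1 + p_2·(x_2/x_1)).
Numerically x_2/x_1 = 0.759836, so x_1* = 28/(6 + 6·0.759836) = 2.6518 and x_2* = 0.759836·2.6518 = 2.0149.

x_2* = 2.0149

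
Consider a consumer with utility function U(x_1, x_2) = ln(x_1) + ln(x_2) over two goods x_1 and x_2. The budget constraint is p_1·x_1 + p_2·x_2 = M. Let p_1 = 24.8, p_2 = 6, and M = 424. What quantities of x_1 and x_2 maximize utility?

x_1* = 8.5484, x_2* = 35.3333

Demand: x_1*(p_1,p_2,M) = 0.5·M/p_1 and x_2* = 0.5·M/p_2.
At p_1=24.8, p_2=6, M=424: x_1* = 0.5·424/24.8 = 8.5484, x_2* = 35.3333.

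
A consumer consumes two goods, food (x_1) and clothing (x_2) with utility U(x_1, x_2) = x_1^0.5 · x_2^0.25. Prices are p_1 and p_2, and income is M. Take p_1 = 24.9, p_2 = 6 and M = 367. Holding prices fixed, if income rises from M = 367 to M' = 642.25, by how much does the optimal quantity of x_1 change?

Δx_1* = 7.3695

Tangency: MRS = 2·x_2/x_1 = p_1/p_2.
So 0.5·p_2·x_2 = 0.25·p_1·x_1; combined with the budget, a share 2/3 of income goes to x_1.
Demand: x_1*(p_1,p_2,M) = 2/3·M/p_1 and x_2* = 1/3·M/p_2.
At p_1=24.9, p_2=6, M=367: x_1* = 2/3·367/24.9 = 9.826.
At M' = 642.25: x_1* = 17.1954. Change: 17.1954 − 9.826 = 7.3695.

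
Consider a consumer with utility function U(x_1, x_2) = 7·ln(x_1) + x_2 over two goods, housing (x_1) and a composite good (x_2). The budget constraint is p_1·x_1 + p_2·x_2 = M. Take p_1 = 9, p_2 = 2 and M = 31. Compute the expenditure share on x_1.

share on x_1 = 0.4516

MU_x_1 = 7/x_1, MU_x_2 = 1. Tangency: 7/x_1 = p_1/p_2.
So x_1*(p_1,p_2) = 7·p_2/p_1, independent of income; and x_2* = (M − 7·p_2)/p_2.
At the given prices: x_1* = 7·2/9 = 1.5556, and x_2* = 8.5.
Expenditure on x_1: 9·1.5556 = 14; share = 0.4516.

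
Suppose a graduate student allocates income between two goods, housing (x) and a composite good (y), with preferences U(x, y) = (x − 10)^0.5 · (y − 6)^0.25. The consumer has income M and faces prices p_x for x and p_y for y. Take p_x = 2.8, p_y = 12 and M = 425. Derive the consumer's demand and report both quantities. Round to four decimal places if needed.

MRS = 2·(y−6)/(x−10). Tangency with p_x/p_y gives y−6 = (1/2)·(p_x/p_y)·(x−10).
After buying the subsistence bundle (10, 6), a share 2/3 of the remaining income goes to x: x* = 10 + 2/3·(M − 10p_x − 6p_y)/p_x.
Discretionary income = 425 − 10·2.8 − 6·12 = 325; x* = 10 + 2/3·325/2.8 = 87.381; y* = 6 + 1/3·325/12 = 15.0278.

x* = 87.381, y* = 15.0278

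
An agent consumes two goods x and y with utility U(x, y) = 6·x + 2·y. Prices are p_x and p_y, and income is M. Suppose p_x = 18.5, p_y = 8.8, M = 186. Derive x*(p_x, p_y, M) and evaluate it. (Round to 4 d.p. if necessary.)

x gives more utility per dollar, so spend all income on x: x* = M/p_x, y* = 0.
Numerically: x* = 10.0541, y* = 0.

x* = 10.0541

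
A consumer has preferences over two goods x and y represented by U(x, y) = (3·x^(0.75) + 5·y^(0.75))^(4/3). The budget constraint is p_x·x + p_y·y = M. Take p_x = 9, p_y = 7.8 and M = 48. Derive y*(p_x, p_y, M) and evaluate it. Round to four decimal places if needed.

From the CES first-order condition, (3/5)·(y/x)^(0.25) = p_x/p_y.
Hence y/x = ((5/3)·p_x/p_y)^(1/(0.25)), i.e. raised to the 4 power.
Substitute y = (y/x)·x into the budget: x* = M/(p_x + p_y·(y/x)).
Numerically y/x = 13.676867, so x* = 48/(9 + 7.8·13.676867) = 0.4149 and y* = 13.676867·0.4149 = 5.6751.

y* = 5.6751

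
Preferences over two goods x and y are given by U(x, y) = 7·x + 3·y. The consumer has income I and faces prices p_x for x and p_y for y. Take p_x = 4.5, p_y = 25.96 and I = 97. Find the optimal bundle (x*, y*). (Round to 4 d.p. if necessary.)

Perfect substitutes: compare marginal utility per dollar. 7/p_x vs 3/p_y → 1.5556 vs 0.1156.
x gives more utility per dollar, so spend all income on x: x* = I/p_x, y* = 0.
Numerically: x* = 21.5556, y* = 0.

x* = 21.5556, y* = 0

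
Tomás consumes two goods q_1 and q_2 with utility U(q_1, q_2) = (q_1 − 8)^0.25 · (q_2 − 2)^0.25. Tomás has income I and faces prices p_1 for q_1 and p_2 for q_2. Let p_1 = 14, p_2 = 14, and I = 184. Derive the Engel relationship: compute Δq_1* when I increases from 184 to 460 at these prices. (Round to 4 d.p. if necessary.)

This is Cobb-Douglas in (q_1−8, q_2−2): tangency gives 0.25·p_2·(q_2−2) = 0.25·p_1·(q_1−8).
After buying the subsistence bundle (8, 2), a share 0.5 of the remaining income goes to q_1: q_1* = 8 + 0.5·(I − 8p_1 − 2p_2)/p_1.
Discretionary income = 184 − 8·14 − 2·14 = 44; q_1* = 8 + 0.5·44/14 = 9.5714.
At I' = 460: q_1* = 19.4286. Change: 19.4286 − 9.5714 = 9.8571.

Δq_1* = 9.8571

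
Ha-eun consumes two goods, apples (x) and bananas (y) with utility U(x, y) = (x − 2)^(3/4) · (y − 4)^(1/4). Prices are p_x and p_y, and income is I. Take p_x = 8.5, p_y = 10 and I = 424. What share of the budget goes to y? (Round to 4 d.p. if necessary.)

share on y = 0.3107

Let x' = x−2, y' = y−4. MRS = 3·y'/x' = p_x/p_y.
After buying the subsistence bundle (2, 4), a share 0.75 of the remaining income goes to x: x* = 2 + 0.75·(I − 2p_x − 4p_y)/p_x.
Discretionary income = 424 − 2·8.5 − 4·10 = 367; x* = 2 + 0.75·367/8.5 = 34.3824; y* = 4 + 0.25·367/10 = 13.175.
Expenditure on y: 10·13.175 = 131.75; share = 0.3107.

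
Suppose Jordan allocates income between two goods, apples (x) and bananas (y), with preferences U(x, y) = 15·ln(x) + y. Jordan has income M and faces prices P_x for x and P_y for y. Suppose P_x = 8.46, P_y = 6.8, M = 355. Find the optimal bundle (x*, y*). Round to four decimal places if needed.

x* = 12.0567, y* = 37.2059

MU_x = 15/x, MU_y = 1. Tangency: 15/x = P_x/P_y.
So x*(P_x,P_y) = 15·P_y/P_x, independent of income; and y* = (M − 15·P_y)/P_y.
At the given prices: x* = 15·6.8/8.46 = 12.0567, and y* = 37.2059.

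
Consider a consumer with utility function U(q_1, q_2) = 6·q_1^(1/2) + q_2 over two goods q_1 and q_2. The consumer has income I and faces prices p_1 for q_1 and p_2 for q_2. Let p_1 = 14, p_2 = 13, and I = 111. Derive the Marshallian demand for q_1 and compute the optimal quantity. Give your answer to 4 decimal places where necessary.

Utility is quasi-linear in q_2; the FOC for q_1 is 3/√q_1 = p_1/p_2.
Thus q_1* = (3·p_2/p_1)² — independent of I — with the rest of income spent on q_2.
Plugging in: q_1* = (3·13/14)² = 7.7602.

q_1* = 7.7602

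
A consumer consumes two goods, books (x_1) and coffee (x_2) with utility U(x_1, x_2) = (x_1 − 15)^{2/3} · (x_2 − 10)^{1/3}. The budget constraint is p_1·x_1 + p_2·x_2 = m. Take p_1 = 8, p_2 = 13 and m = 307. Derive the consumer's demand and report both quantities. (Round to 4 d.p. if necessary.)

MRS = 2·(x_2−10)/(x_1−15). Tangency with p_1/p_2 gives x_2−10 = (1/2)·(p_1/p_2)·(x_1−15).
Substituting into the budget: x_1* = 15 + 2/3·(m − 15·p_1 − 10·p_2)/p_1, and x_2* = 10 + 1/3·(…)/p_2.
Discretionary income = 307 − 15·8 − 10·13 = 57; x_1* = 15 + 2/3·57/8 = 19.75; x_2* = 10 + 1/3·57/13 = 11.4615.

x_1* = 19.75, x_2* = 11.4615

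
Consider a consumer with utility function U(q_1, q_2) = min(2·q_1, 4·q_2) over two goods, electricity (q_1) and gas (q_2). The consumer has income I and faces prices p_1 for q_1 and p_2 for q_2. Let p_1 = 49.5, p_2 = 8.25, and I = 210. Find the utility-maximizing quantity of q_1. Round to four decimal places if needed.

Demand: q_1*(p_1,p_2,I) = 4·I/(4·p_1 + 2·p_2), q_2* = 2·I/(4·p_1 + 2·p_2).
Here 4·49.5 + 2·8.25 = 214.5, giving q_1* = 3.9161.

q_1* = 3.9161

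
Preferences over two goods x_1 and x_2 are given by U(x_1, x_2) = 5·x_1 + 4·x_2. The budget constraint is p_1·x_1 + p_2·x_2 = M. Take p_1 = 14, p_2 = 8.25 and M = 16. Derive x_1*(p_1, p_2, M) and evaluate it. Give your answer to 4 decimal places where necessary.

x_1* = 0

Linear utility — the consumer picks whichever good has higher MU/price: 5/14 = 0.3571 vs 4/8.25 = 0.4848.
x_2 gives more utility per dollar, so spend all income on x_2: x_2* = M/p_2, x_1* = 0.
Numerically: x_1* = 0, x_2* = 1.9394.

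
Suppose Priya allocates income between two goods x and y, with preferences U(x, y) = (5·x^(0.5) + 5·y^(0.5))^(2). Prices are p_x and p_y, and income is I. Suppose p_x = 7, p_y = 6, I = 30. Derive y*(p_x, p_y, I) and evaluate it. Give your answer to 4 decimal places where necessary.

y* = 2.6923

From the CES first-order condition, (y/x)^(0.5) = p_x/p_y.
Hence y/x = (p_x/p_y)^(1/(0.5)), i.e. raised to the 2 power.
With the ratio pinned down, the budget gives x* = I/(p_x + p_y·(y/x)) and y* = (y/x)·x*.
Numerically y/x = 1.361111, so x* = 30/(7 + 6·1.361111) = 1.978 and y* = 1.361111·1.978 = 2.6923.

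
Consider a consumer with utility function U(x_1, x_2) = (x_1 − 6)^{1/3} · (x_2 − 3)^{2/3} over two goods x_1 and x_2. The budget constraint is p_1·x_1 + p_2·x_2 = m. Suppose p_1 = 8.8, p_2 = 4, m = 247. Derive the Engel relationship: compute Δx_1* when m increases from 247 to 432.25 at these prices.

Δx_1* = 7.017

MRS = (1/2)·(x_2−3)/(x_1−6). Tangency with p_1/p_2 gives x_2−3 = 2·(p_1/p_2)·(x_1−6).
Substituting into the budget: x_1* = 6 + 1/3·(m − 6·p_1 − 3·p_2)/p_1, and x_2* = 3 + 2/3·(…)/p_2.
Discretionary income = 247 − 6·8.8 − 3·4 = 182.2; x_1* = 6 + 1/3·182.2/8.8 = 12.9015.
At m' = 432.25: x_1* = 19.9186. Change: 19.9186 − 12.9015 = 7.017.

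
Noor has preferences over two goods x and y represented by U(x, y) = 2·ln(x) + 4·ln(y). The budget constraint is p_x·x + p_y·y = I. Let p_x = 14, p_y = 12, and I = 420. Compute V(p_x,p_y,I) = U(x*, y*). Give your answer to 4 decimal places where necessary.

V = 17.2047

The MRS is (1/2)·y/x. Set MRS = p_x/p_y.
So 2·p_y·y = 4·p_x·x; combined with the budget, a share 1/3 of income goes to x.
Demand: x*(p_x,p_y,I) = 1/3·I/p_x and y* = 2/3·I/p_y.
At p_x=14, p_y=12, I=420: x* = 1/3·420/14 = 10, y* = 23.3333.
Utility at the optimum: U(10, 23.3333) = 17.2047.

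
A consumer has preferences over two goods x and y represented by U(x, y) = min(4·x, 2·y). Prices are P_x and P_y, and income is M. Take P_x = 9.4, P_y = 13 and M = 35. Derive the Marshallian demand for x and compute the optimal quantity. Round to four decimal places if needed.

x* = 0.9887

Leontief preferences: the optimum is at the kink where x/2 = y/4, i.e. y = 2·x.
Budget: P_x·x + P_y·2·x = M, so (2·P_x + 4·P_y)·x = 2·M.
Demand: x*(P_x,P_y,M) = 2·M/(2·P_x + 4·P_y), y* = 4·M/(2·P_x + 4·P_y).
Here 2·9.4 + 4·13 = 70.8, giving x* = 0.9887.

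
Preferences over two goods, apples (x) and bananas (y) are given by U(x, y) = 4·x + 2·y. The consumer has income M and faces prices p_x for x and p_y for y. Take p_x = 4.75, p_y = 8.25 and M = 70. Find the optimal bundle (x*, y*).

x* = 14.7368, y* = 0

Linear utility — the consumer picks whichever good has higher MU/price: 4/4.75 = 0.8421 vs 2/8.25 = 0.2424.
x gives more utility per dollar, so spend all income on x: x* = M/p_x, y* = 0.
Numerically: x* = 14.7368, y* = 0.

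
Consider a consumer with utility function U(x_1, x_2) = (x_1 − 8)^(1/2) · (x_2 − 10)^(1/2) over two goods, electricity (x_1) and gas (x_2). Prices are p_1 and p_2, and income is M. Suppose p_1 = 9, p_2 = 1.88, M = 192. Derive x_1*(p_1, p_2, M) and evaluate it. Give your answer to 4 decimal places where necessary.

After buying the subsistence bundle (8, 10), a share 0.5 of the remaining income goes to x_1: x_1* = 8 + 0.5·(M − 8p_1 − 10p_2)/p_1.
Discretionary income = 192 − 8·9 − 10·1.88 = 101.2; x_1* = 8 + 0.5·101.2/9 = 13.6222.

x_1* = 13.6222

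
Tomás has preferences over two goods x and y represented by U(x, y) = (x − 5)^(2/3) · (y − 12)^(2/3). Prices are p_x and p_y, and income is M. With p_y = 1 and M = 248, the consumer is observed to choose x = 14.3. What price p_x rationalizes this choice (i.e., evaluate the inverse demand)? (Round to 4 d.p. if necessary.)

p_x = 10

MRS = (y−12)/(x−5). Tangency with p_x/p_y gives y−12 = (p_x/p_y)·(x−5).
Substituting into the budget: x* = 5 + 0.5·(M − 5·p_x − 12·p_y)/p_x, and y* = 12 + 0.5·(…)/p_y.
Set x* = 14.3 in the demand function and solve for p_x: p_x = 10.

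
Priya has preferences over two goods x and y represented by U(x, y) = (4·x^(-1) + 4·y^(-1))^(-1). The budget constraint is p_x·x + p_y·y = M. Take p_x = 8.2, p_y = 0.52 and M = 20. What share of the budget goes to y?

share on y = 0.2012

MU_x ∝ 4·x^(-2), MU_y ∝ 4·y^(-2), so MRS = (y/x)^(2) = p_x/p_y.
Solve for the ratio: y/x = [p_x/p_y]^(0.5).
With the ratio pinned down, the budget gives x* = M/(p_x + p_y·(y/x)) and y* = (y/x)·x*.
Numerically y/x = 3.971049, so x* = 20/(8.2 + 0.52·3.971049) = 1.9484 and y* = 3.971049·1.9484 = 7.7371.
Expenditure on y: 0.52·7.7371 = 4.0233; share = 0.2012.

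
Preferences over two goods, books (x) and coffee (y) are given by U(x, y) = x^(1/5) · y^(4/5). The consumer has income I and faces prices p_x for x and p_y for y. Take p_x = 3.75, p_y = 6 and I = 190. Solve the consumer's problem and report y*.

y* = 25.3333

Demand: x*(p_x,p_y,I) = 0.2·I/p_x and y* = 0.8·I/p_y.
At p_x=3.75, p_y=6, I=190: y* = 0.8·190/6 = 25.3333.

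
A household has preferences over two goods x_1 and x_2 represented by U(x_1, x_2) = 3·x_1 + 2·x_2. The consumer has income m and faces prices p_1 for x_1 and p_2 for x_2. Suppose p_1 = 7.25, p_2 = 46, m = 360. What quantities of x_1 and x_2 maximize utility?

Linear utility — the consumer picks whichever good has higher MU/price: 3/7.25 = 0.4138 vs 2/46 = 0.0435.
x_1 gives more utility per dollar, so spend all income on x_1: x_1* = m/p_1, x_2* = 0.
Numerically: x_1* = 49.6552, x_2* = 0.

x_1* = 49.6552, x_2* = 0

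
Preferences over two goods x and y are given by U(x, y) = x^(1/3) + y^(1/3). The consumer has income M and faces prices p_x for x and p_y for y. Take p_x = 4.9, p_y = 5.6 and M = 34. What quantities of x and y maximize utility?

With the ratio pinned down, the budget gives x* = M/(p_x + p_y·(y/x)) and y* = (y/x)·x*.
Numerically y/x = 0.818488, so x* = 34/(4.9 + 5.6·0.818488) = 3.5852 and y* = 0.818488·3.5852 = 2.9344.

x* = 3.5852, y* = 2.9344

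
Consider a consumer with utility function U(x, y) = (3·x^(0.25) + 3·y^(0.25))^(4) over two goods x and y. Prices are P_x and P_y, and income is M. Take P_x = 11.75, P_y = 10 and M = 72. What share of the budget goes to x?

From the CES first-order condition, (y/x)^(0.75) = P_x/P_y.
Solve for the ratio: y/x = [P_x/P_y]^(4/3).
Substitute y = (y/x)·x into the budget: x* = M/(P_x + P_y·(y/x)).
Numerically y/x = 1.239892, so x* = 72/(11.75 + 10·1.239892) = 2.9815 and y* = 1.239892·2.9815 = 3.6967.
Expenditure on x: 11.75·2.9815 = 35.0326; share = 0.4866.

share on x = 0.4866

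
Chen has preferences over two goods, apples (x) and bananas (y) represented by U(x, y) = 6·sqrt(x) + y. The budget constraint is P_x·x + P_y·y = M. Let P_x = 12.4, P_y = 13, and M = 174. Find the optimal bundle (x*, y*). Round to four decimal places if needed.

Set MRS = P_x/P_y: 3·x^(−1/2) = P_x/P_y.
Thus x* = (3·P_y/P_x)² — independent of M — with the rest of income spent on y.
Plugging in: x* = (3·13/12.4)² = 9.892, y* = 3.9491.

x* = 9.892, y* = 3.9491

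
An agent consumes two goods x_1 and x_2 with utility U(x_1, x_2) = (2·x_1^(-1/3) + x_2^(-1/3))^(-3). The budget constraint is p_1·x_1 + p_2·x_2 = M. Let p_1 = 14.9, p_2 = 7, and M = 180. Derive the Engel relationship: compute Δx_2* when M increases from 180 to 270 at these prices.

Numerically x_2/x_1 = 1.047837, so x_1* = 180/(14.9 + 7·1.047837) = 8.0954 and x_2* = 1.047837·8.0954 = 8.4827.
At M' = 270: x_2* = 12.724. Change: 12.724 − 8.4827 = 4.2413.

Δx_2* = 4.2413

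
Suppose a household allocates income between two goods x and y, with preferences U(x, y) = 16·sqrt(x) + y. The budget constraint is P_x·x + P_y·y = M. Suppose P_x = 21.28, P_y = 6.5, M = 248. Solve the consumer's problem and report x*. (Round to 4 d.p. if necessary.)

x* = 5.9712

Solve: √x = 8·P_y/P_x, so x*(P_x,P_y) = (8·P_y/P_x)², and y* = (M − P_x·x*)/P_y.
Plugging in: x* = (8·6.5/21.28)² = 5.9712.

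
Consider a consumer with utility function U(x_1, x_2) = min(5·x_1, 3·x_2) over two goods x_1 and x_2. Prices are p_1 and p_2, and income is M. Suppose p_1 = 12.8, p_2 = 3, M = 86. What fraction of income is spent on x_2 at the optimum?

share on x_2 = 0.2809

With perfect complements, no substitution: consume in ratio x_1:x_2 = 3:5.
Budget: p_1·x_1 + p_2·(5/3)·x_1 = M, so (3·p_1 + 5·p_2)·x_1 = 3·M.
Demand: x_1*(p_1,p_2,M) = 3·M/(3·p_1 + 5·p_2), x_2* = 5·M/(3·p_1 + 5·p_2).
Here 3·12.8 + 5·3 = 53.4, giving x_1* = 4.8315 and x_2* = 8.0524.
Expenditure on x_2: 3·8.0524 = 24.1573; share = 0.2809.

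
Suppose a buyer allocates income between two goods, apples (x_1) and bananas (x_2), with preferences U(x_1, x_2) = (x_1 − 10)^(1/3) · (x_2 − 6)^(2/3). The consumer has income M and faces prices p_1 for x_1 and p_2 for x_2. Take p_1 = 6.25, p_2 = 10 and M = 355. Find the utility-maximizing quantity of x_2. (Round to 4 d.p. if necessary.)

MRS = (1/2)·(x_2−6)/(x_1−10). Tangency with p_1/p_2 gives x_2−6 = 2·(p_1/p_2)·(x_1−10).
Substituting into the budget: x_1* = 10 + 1/3·(M − 10·p_1 − 6·p_2)/p_1, and x_2* = 6 + 2/3·(…)/p_2.
Discretionary income = 355 − 10·6.25 − 6·10 = 232.5; x_2* = 6 + 2/3·232.5/10 = 21.5.

x_2* = 21.5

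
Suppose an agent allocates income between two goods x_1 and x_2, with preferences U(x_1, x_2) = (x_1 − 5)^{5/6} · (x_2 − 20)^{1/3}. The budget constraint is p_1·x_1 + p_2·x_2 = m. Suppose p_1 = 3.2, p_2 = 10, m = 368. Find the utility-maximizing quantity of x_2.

After buying the subsistence bundle (5, 20), a share 5/7 of the remaining income goes to x_1: x_1* = 5 + 5/7·(m − 5p_1 − 20p_2)/p_1.
Discretionary income = 368 − 5·3.2 − 20·10 = 152; x_2* = 20 + 2/7·152/10 = 24.3429.

x_2* = 24.3429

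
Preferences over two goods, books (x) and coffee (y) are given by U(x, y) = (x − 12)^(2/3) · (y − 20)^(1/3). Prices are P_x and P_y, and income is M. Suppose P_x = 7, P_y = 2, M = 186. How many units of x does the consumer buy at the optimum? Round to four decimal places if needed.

Let x' = x−12, y' = y−20. MRS = 2·y'/x' = P_x/P_y.
After buying the subsistence bundle (12, 20), a share 2/3 of the remaining income goes to x: x* = 12 + 2/3·(M − 12P_x − 20P_y)/P_x.
Discretionary income = 186 − 12·7 − 20·2 = 62; x* = 12 + 2/3·62/7 = 17.9048.

x* = 17.9048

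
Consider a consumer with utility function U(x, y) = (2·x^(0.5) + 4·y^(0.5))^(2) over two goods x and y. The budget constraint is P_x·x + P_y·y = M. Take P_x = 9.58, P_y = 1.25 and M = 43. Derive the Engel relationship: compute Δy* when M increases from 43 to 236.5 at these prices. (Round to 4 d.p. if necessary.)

From the CES first-order condition, (1/2)·(y/x)^(0.5) = P_x/P_y.
Solve for the ratio: y/x = [2·P_x/P_y]^(2).
With the ratio pinned down, the budget gives x* = M/(P_x + P_y·(y/x)) and y* = (y/x)·x*.
Numerically y/x = 234.947584, so x* = 43/(9.58 + 1.25·234.947584) = 0.1418 and y* = 234.947584·0.1418 = 33.3133.
At M' = 236.5: y* = 183.2232. Change: 183.2232 − 33.3133 = 149.9099.

Δy* = 149.9099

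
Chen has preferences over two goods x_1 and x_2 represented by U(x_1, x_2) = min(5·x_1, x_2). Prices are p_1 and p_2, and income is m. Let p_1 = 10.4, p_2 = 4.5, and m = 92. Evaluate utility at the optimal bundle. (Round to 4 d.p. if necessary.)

Leontief preferences: the optimum is at the kink where x_1/1 = x_2/5, i.e. x_2 = 5·x_1.
Budget: p_1·x_1 + p_2·5·x_1 = m, so (p_1 + 5·p_2)·x_1 = m.
Demand: x_1*(p_1,p_2,m) = m/(p_1 + 5·p_2), x_2* = 5·m/(p_1 + 5·p_2).
Here 10.4 + 5·4.5 = 32.9, giving x_1* = 2.7964 and x_2* = 13.9818.
Utility at the optimum: U(2.7964, 13.9818) = 13.9818.

V = 13.9818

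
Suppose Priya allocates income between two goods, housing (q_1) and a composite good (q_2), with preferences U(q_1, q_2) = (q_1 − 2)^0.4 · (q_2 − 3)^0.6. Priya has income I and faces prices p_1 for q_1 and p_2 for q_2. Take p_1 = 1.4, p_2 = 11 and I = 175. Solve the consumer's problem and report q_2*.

After buying the subsistence bundle (2, 3), a share 0.4 of the remaining income goes to q_1: q_1* = 2 + 0.4·(I − 2p_1 − 3p_2)/p_1.
Discretionary income = 175 − 2·1.4 − 3·11 = 139.2; q_2* = 3 + 0.6·139.2/11 = 10.5927.

q_2* = 10.5927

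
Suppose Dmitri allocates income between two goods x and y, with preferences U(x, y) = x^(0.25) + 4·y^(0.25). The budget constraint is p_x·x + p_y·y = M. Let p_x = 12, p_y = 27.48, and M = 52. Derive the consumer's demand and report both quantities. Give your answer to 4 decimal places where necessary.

MRS = MU_x/MU_y = (1/4)·(y/x)^(0.75). Set equal to p_x/p_y.
Hence y/x = (4·p_x/p_y)^(1/(0.75)), i.e. raised to the 4/3 power.
With the ratio pinned down, the budget gives x* = M/(p_x + p_y·(y/x)) and y* = (y/x)·x*.
Numerically y/x = 2.103614, so x* = 52/(12 + 27.48·2.103614) = 0.7449 and y* = 2.103614·0.7449 = 1.567.

x* = 0.7449, y* = 1.567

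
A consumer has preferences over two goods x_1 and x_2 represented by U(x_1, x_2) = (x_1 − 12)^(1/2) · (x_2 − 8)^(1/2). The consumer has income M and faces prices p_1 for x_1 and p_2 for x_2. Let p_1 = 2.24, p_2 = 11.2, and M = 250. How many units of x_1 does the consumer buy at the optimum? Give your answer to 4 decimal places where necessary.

x_1* = 41.8036

Let x_1' = x_1−12, x_2' = x_2−8. MRS = x_2'/x_1' = p_1/p_2.
After buying the subsistence bundle (12, 8), a share 0.5 of the remaining income goes to x_1: x_1* = 12 + 0.5·(M − 12p_1 − 8p_2)/p_1.
Discretionary income = 250 − 12·2.24 − 8·11.2 = 133.52; x_1* = 12 + 0.5·133.52/2.24 = 41.8036.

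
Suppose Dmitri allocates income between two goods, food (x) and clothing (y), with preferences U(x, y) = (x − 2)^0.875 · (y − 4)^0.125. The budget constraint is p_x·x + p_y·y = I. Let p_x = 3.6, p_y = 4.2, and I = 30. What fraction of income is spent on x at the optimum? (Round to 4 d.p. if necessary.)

share on x = 0.415

Let x' = x−2, y' = y−4. MRS = 7·y'/x' = p_x/p_y.
Substituting into the budget: x* = 2 + 0.875·(I − 2·p_x − 4·p_y)/p_x, and y* = 4 + 0.125·(…)/p_y.
Discretionary income = 30 − 2·3.6 − 4·4.2 = 6; x* = 2 + 0.875·6/3.6 = 3.4583; y* = 4 + 0.125·6/4.2 = 4.1786.
Expenditure on x: 3.6·3.4583 = 12.45; share = 0.415.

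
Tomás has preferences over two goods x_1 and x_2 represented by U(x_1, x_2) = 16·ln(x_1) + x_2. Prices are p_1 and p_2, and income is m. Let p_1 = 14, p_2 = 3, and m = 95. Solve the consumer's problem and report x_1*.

MU_x_1 = 16/x_1, MU_x_2 = 1. Tangency: 16/x_1 = p_1/p_2.
So x_1*(p_1,p_2) = 16·p_2/p_1, independent of income; and x_2* = (m − 16·p_2)/p_2.
At the given prices: x_1* = 16·3/14 = 3.4286.

x_1* = 3.4286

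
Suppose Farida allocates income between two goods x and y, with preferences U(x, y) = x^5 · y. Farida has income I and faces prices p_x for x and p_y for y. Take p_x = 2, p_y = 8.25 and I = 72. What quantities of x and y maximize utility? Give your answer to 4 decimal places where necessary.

x* = 30, y* = 1.4545

At p_x=2, p_y=8.25, I=72: x* = 5/6·72/2 = 30, y* = 1.4545.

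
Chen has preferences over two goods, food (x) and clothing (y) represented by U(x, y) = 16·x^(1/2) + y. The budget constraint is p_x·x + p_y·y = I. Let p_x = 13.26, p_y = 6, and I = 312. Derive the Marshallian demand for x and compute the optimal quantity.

Set MRS = p_x/p_y: 8·x^(−1/2) = p_x/p_y.
Solve: √x = 8·p_y/p_x, so x*(p_x,p_y) = (8·p_y/p_x)², and y* = (I − p_x·x*)/p_y.
Plugging in: x* = (8·6/13.26)² = 13.1037.

x* = 13.1037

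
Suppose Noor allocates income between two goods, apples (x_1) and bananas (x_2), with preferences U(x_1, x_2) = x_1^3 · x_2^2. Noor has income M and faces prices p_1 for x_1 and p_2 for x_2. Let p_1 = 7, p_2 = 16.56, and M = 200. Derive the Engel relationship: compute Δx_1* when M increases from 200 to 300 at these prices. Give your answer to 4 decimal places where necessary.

Δx_1* = 8.5714

At p_1=7, p_2=16.56, M=200: x_1* = 0.6·200/7 = 17.1429.
At M' = 300: x_1* = 25.7143. Change: 25.7143 − 17.1429 = 8.5714.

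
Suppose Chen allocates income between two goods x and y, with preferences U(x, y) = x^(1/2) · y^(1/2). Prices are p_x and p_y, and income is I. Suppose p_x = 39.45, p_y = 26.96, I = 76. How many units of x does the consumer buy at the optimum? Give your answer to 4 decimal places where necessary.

MU_x/MU_y = (0.5·y)/(0.5·x); tangency sets this equal to p_x/p_y.
So 0.5·p_y·y = 0.5·p_x·x; combined with the budget, a share 0.5 of income goes to x.
Demand: x*(p_x,p_y,I) = 0.5·I/p_x and y* = 0.5·I/p_y.
At p_x=39.45, p_y=26.96, I=76: x* = 0.5·76/39.45 = 0.9632.

x* = 0.9632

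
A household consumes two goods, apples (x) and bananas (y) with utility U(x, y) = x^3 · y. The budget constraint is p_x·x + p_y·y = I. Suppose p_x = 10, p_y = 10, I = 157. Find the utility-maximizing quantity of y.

y* = 3.925

The MRS is 3·y/x. Set MRS = p_x/p_y.
So 3·p_y·y = p_x·x; combined with the budget, a share 0.75 of income goes to x.
Demand: x*(p_x,p_y,I) = 0.75·I/p_x and y* = 0.25·I/p_y.
At p_x=10, p_y=10, I=157: y* = 0.25·157/10 = 3.925.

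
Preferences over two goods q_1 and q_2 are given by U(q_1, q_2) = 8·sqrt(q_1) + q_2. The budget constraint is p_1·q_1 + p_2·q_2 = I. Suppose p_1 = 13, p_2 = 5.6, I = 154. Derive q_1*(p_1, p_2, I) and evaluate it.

q_1* = 2.969

Utility is quasi-linear in q_2; the FOC for q_1 is 4/√q_1 = p_1/p_2.
Thus q_1* = (4·p_2/p_1)² — independent of I — with the rest of income spent on q_2.
Plugging in: q_1* = (4·5.6/13)² = 2.969.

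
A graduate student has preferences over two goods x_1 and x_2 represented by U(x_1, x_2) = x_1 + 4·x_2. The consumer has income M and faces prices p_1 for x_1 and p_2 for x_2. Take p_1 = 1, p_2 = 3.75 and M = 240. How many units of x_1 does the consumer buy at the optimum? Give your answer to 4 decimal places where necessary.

Perfect substitutes: compare marginal utility per dollar. 1/p_1 vs 4/p_2 → 1 vs 1.0667.
x_2 gives more utility per dollar, so spend all income on x_2: x_2* = M/p_2, x_1* = 0.
Numerically: x_1* = 0, x_2* = 64.

x_1* = 0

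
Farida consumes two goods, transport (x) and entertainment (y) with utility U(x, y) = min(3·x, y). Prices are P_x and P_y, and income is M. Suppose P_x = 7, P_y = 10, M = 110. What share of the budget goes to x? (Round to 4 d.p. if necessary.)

share on x = 0.1892

With perfect complements, no substitution: consume in ratio x:y = 1:3.
Budget: P_x·x + P_y·3·x = M, so (P_x + 3·P_y)·x = M.
Demand: x*(P_x,P_y,M) = M/(P_x + 3·P_y), y* = 3·M/(P_x + 3·P_y).
Here 7 + 3·10 = 37, giving x* = 2.973 and y* = 8.9189.
Expenditure on x: 7·2.973 = 20.8108; share = 0.1892.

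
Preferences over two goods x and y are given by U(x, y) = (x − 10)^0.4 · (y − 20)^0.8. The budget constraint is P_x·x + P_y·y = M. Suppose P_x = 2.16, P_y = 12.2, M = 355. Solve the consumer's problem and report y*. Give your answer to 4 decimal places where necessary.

y* = 24.8852

This is Cobb-Douglas in (x−10, y−20): tangency gives 0.4·P_y·(y−20) = 0.8·P_x·(x−10).
After buying the subsistence bundle (10, 20), a share 1/3 of the remaining income goes to x: x* = 10 + 1/3·(M − 10P_x − 20P_y)/P_x.
Discretionary income = 355 − 10·2.16 − 20·12.2 = 89.4; y* = 20 + 2/3·89.4/12.2 = 24.8852.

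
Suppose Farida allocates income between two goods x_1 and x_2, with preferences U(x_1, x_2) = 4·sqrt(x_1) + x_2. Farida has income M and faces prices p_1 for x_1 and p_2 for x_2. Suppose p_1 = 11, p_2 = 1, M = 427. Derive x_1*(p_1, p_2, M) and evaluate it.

Set MRS = p_1/p_2: 2·x_1^(−1/2) = p_1/p_2.
Solve: √x_1 = 2·p_2/p_1, so x_1*(p_1,p_2) = (2·p_2/p_1)², and x_2* = (M − p_1·x_1*)/p_2.
Plugging in: x_1* = (2·1/11)² = 0.0331.

x_1* = 0.0331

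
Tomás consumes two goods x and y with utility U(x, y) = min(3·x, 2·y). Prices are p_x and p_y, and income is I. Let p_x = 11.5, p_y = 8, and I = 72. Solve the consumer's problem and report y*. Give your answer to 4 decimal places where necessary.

Leontief preferences: the optimum is at the kink where x/2 = y/3, i.e. y = (3/2)·x.
Budget: p_x·x + p_y·(3/2)·x = I, so (2·p_x + 3·p_y)·x = 2·I.
Demand: x*(p_x,p_y,I) = 2·I/(2·p_x + 3·p_y), y* = 3·I/(2·p_x + 3·p_y).
Here 2·11.5 + 3·8 = 47, giving y* = 4.5957.

y* = 4.5957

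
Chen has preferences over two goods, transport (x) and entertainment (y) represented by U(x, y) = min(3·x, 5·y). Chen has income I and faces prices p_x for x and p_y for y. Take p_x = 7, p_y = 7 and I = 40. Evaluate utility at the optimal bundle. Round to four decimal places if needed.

V = 10.7143

Here 5·7 + 3·7 = 56, giving x* = 3.5714 and y* = 2.1429.
Utility at the optimum: U(3.5714, 2.1429) = 10.7143.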